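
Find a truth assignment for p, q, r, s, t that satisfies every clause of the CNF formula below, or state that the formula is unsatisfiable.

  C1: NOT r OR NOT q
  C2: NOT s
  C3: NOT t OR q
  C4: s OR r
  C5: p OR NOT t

p=false; q=false; r=true; s=false; t=false

(NOT s) alone gives s = false.
(r) alone gives r = true.
(NOT q) alone gives q = false.
(NOT t) alone gives t = false.
All clauses hold; p can take either value.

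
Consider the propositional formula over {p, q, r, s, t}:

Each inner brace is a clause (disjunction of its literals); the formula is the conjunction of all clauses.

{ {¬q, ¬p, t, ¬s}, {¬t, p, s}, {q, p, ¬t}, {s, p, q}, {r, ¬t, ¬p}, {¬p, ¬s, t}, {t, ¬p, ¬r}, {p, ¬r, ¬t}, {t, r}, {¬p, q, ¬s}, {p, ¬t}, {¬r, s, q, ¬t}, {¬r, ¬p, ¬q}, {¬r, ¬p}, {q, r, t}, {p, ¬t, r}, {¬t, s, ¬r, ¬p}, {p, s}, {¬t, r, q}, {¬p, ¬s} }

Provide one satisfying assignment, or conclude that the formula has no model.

Suppose t = False.
From the singleton clause (r), r = True.
From the singleton clause (¬p), p = False.
From the singleton clause (s), s = True.
Every clause is now satisfied; q is unconstrained.

p ↦ False; q ↦ True; r ↦ True; s ↦ True; t ↦ False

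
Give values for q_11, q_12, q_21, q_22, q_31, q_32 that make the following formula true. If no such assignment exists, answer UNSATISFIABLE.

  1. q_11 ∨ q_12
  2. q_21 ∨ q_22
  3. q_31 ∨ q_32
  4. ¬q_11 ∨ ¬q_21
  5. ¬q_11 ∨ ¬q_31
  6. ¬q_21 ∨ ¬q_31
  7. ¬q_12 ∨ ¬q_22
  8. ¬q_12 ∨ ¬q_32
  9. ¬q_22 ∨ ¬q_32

UNSATISFIABLE

Try q_11 = True.
From the singleton clause (¬q_21), q_21 = False.
From the singleton clause (q_22), q_22 = True.
From the singleton clause (¬q_31), q_31 = False.
From the singleton clause (q_32), q_32 = True.
Now (¬q_32) is unsatisfied and unit — conflict.
Undo q_11 and try q_11 = False.
From the singleton clause (q_12), q_12 = True.
From the singleton clause (¬q_22), q_22 = False.
From the singleton clause (q_21), q_21 = True.
From the singleton clause (¬q_31), q_31 = False.
From the singleton clause (q_32), q_32 = True.
Now (¬q_32) is unsatisfied and unit — conflict.
Either choice for q_11 ends in contradiction.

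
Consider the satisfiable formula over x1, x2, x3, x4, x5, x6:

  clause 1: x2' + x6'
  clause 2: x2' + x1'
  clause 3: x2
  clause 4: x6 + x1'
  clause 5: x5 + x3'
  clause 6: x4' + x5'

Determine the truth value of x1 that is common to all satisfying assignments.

False

Suppose x1 = 1.
Unit clause (x2') forces x2 = 0.
That conflicts with the unit clause (x2).
So every satisfying assignment has x1 = False.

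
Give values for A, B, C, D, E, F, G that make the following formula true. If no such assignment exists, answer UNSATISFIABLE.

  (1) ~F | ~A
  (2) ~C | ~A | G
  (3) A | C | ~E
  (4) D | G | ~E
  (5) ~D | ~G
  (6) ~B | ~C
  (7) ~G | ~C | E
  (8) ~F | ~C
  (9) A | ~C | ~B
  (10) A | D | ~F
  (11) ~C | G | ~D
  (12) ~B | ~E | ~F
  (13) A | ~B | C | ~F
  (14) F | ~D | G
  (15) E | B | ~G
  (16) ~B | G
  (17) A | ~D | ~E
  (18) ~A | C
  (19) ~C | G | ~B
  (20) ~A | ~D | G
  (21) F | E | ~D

A ↦ 0; B ↦ 1; C ↦ 0; D ↦ 0; E ↦ 0; F ↦ 0; G ↦ 1

Try F = 0.
Try D = 0.
Try G = 1.
Try B = 1.
From the singleton clause (~C), C = 0.
From the singleton clause (~A), A = 0.
From the singleton clause (~E), E = 0.
All clauses are satisfied.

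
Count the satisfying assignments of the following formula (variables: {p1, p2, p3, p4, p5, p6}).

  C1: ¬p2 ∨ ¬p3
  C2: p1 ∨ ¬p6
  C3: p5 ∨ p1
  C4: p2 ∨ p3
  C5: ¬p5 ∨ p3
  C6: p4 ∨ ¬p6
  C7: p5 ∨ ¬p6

There are 2^6 = 64 truth assignments over (p1, p2, p3, p4, p5, p6).
Split on p2. With p2 = True, the clauses containing p2 are satisfied and ¬p2 drops from the rest; 2 of the 2^5 = 32 assignments to the other variables satisfy what remains.
With p2 = False, by the same count on the reduced clause set, 7 assignments work.
Total: 2 + 7 = 9.

9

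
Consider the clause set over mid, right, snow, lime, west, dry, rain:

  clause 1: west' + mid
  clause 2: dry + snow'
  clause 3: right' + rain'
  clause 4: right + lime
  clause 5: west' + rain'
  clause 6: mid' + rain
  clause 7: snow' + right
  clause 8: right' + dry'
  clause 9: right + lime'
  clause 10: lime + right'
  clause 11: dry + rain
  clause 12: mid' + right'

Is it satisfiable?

Unsatisfiable

Try west = 0.
Try dry = 1.
The clause (right') is unit, so right = 0.
The clause (lime) is unit, so lime = 1.
Now (lime') is unsatisfied and unit — conflict.
Undo dry and try dry = 0.
The clause (snow') is unit, so snow = 0.
The clause (rain) is unit, so rain = 1.
The clause (right') is unit, so right = 0.
The clause (lime) is unit, so lime = 1.
Now (lime') is unsatisfied and unit — conflict.
Either choice for dry ends in contradiction.
Undo west and try west = 1.
The clause (mid) is unit, so mid = 1.
The clause (rain') is unit, so rain = 0.
Now (rain) is unsatisfied and unit — conflict.
Either choice for west ends in contradiction.
No assignment satisfies every clause.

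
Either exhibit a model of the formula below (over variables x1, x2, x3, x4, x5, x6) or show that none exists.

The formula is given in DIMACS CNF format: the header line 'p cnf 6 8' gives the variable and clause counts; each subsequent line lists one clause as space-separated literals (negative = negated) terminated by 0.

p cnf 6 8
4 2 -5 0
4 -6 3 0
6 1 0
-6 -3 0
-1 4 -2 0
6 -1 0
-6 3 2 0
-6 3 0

UNSATISFIABLE

Case x6 = True:
(¬x3) alone gives x3 = False.
Now (x3) is unsatisfied and unit — conflict.
That branch fails; take x6 = False instead.
(x1) alone gives x1 = True.
Now (¬x1) is unsatisfied and unit — conflict.
Neither x6 = True nor x6 = False works.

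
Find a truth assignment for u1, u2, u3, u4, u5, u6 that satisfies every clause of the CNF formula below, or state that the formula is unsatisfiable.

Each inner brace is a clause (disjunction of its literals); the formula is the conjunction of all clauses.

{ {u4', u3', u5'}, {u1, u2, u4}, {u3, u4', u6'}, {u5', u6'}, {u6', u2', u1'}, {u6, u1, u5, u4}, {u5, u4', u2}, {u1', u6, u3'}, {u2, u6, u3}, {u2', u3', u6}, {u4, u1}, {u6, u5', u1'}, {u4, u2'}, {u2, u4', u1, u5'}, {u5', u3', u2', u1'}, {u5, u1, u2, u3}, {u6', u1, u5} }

Suppose u5 = 0.
Suppose u4 = 1.
The clause (u2) is unit, so u2 = 1.
Suppose u3 = 0.
The clause (u6') is unit, so u6 = 0.
No clause remains; u1 is free.

u1=1,  u2=1,  u3=0,  u4=1,  u5=0,  u6=0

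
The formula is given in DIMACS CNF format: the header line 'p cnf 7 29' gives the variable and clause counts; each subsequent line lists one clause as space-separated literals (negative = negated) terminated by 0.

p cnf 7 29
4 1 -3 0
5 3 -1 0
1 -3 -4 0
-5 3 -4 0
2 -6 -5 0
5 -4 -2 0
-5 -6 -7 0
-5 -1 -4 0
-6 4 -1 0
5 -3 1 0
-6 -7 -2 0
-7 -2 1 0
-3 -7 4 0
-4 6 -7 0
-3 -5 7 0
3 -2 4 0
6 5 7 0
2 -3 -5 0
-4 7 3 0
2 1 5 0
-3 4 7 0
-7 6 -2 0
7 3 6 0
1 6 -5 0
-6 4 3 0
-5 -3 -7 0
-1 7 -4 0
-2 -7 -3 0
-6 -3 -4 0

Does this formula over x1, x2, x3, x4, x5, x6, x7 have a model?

Yes

Branch on x4: set x4 = False.
Branch on x1: set x1 = True.
Unit clause (¬x6) forces x6 = False.
Branch on x5: set x5 = True.
Branch on x3: set x3 = False.
Unit clause (¬x2) forces x2 = False.
Unit clause (x7) forces x7 = True.
All clauses are satisfied.
A satisfying assignment: x1: True,  x2: False,  x3: False,  x4: False,  x5: True,  x6: False,  x7: True.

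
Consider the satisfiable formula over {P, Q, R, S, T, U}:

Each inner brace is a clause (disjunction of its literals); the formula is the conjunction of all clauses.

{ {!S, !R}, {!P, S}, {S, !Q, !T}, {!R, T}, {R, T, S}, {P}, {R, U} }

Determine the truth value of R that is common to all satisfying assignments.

Suppose R = true.
The clause (!S) is unit, so S = false.
The clause (!P) is unit, so P = false.
Now (P) is unsatisfied and unit — conflict.
So every satisfying assignment has R = False.

False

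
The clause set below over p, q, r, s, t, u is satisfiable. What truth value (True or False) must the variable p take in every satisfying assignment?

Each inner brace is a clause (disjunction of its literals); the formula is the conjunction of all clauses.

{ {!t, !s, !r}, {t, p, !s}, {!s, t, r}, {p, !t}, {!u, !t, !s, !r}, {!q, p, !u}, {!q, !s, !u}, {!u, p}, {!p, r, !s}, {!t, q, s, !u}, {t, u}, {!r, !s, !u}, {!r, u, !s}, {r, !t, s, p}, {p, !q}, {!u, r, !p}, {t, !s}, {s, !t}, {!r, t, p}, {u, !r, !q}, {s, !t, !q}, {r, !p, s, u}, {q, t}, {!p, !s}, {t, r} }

Suppose p = false.
Unit clause (!t) forces t = false.
Unit clause (!s) forces s = false.
Unit clause (!u) forces u = false.
But (u) is also a unit clause — contradiction.
So every satisfying assignment has p = True.

True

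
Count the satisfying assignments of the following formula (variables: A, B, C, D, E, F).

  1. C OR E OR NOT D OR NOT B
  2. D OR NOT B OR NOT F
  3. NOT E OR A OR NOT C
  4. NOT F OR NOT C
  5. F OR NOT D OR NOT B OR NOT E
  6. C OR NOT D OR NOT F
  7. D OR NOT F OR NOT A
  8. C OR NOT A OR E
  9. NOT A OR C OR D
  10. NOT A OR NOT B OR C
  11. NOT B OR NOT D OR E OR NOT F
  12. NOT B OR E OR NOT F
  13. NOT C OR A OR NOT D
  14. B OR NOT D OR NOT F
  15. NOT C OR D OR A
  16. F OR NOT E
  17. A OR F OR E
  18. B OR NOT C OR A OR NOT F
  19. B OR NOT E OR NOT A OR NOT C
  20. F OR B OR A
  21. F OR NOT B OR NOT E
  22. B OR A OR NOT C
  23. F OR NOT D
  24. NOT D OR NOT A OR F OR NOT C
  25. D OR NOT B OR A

There are 2^6 = 64 truth assignments over (A, B, C, D, E, F).
Split on E. With E = true, the clauses containing E are satisfied and NOT E drops from the rest; 1 of the 2^5 = 32 assignments to the other variables satisfy what remains.
With E = false, by the same count on the reduced clause set, 3 assignments work.
(One model: A=F, B=F, C=F, D=F, E=F, F=T.)
Total: 1 + 3 = 4.

4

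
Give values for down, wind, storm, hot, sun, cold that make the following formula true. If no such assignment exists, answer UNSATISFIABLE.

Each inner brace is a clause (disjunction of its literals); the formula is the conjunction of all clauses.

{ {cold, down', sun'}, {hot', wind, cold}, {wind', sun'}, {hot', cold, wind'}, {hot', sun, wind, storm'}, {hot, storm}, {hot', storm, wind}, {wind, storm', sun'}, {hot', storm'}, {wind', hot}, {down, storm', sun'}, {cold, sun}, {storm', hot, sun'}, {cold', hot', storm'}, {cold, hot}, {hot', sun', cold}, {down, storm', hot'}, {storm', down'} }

down ↦ 0,  wind ↦ 1,  storm ↦ 0,  hot ↦ 1,  sun ↦ 0,  cold ↦ 1

Branch on wind: set wind = 1.
From the singleton clause (sun'), sun = 0.
From the singleton clause (hot), hot = 1.
From the singleton clause (cold), cold = 1.
From the singleton clause (storm'), storm = 0.
Every clause is now satisfied; down is unconstrained.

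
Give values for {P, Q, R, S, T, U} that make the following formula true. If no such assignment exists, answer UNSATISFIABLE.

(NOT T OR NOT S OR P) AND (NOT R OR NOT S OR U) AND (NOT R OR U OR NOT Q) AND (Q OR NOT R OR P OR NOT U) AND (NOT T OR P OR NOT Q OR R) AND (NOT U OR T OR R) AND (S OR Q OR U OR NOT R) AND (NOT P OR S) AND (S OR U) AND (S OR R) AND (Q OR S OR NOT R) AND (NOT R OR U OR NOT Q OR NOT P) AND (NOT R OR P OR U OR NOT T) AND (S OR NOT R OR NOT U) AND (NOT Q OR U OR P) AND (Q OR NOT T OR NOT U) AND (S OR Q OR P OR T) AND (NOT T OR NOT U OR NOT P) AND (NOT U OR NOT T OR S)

Branch on P: set P = false.
Branch on T: set T = false.
Branch on U: set U = true.
The clause (R) is unit, so R = true.
The clause (Q) is unit, so Q = true.
The clause (S) is unit, so S = true.
This assignment satisfies each clause.

P: false, Q: true, R: true, S: true, T: false, U: true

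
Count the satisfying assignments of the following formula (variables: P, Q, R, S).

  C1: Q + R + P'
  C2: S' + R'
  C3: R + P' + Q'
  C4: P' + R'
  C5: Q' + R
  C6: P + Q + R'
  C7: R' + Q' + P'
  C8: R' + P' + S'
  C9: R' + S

2

There are 2^4 = 16 truth assignments over (P, Q, R, S).
Check each against the 9 clauses (columns in the order P, Q, R, S):
  F F F F  ✓ satisfies all
  F F F T  ✓ satisfies all
  F F T F  ✗ fails (P + Q + R')
  F F T T  ✗ fails (S' + R')
  F T F F  ✗ fails (Q' + R)
  F T F T  ✗ fails (Q' + R)
  F T T F  ✗ fails (R' + S)
  F T T T  ✗ fails (S' + R')
  T F F F  ✗ fails (Q + R + P')
  T F F T  ✗ fails (Q + R + P')
  T F T F  ✗ fails (P' + R')
  T F T T  ✗ fails (S' + R')
  T T F F  ✗ fails (R + P' + Q')
  T T F T  ✗ fails (R + P' + Q')
  T T T F  ✗ fails (P' + R')
  T T T T  ✗ fails (S' + R')
2 of the 16 rows are models.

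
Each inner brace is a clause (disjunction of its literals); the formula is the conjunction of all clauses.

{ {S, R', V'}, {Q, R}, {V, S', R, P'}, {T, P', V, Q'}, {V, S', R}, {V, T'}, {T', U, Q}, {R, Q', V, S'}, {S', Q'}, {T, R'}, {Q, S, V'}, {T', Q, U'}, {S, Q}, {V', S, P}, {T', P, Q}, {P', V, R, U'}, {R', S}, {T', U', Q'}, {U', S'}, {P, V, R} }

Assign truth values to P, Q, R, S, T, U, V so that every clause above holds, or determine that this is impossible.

Suppose Q = 1.
Unit clause (S') forces S = 0.
Unit clause (R') forces R = 0.
Suppose V = 1.
Unit clause (P) forces P = 1.
Suppose T = 0.
Every clause is now satisfied; U is unconstrained.

P ↦ 1; Q ↦ 1; R ↦ 0; S ↦ 0; T ↦ 0; U ↦ 1; V ↦ 1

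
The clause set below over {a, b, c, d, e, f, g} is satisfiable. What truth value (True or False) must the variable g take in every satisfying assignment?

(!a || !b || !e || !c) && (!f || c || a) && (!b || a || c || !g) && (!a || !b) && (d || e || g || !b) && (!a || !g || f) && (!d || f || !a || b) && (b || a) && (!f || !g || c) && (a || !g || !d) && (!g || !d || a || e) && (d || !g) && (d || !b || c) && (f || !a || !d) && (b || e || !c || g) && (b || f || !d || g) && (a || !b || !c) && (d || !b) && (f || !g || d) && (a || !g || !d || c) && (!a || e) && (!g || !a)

Suppose g = true.
From the singleton clause (d), d = true.
From the singleton clause (a), a = true.
But (!a) is also a unit clause — contradiction.
So every satisfying assignment has g = False.

False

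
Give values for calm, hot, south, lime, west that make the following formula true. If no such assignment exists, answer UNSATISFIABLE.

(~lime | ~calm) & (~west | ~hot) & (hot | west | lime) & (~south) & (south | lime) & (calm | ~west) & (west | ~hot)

(~south) alone gives south = 0.
(lime) alone gives lime = 1.
(~calm) alone gives calm = 0.
(~west) alone gives west = 0.
(~hot) alone gives hot = 0.
This assignment satisfies each clause.

calm ↦ 0,  hot ↦ 0,  south ↦ 0,  lime ↦ 1,  west ↦ 0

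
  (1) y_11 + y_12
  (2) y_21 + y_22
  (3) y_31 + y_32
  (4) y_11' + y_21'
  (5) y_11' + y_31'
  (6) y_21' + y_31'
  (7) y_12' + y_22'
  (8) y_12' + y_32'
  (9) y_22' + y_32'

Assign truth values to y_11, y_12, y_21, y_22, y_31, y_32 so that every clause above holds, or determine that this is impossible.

Branch on y_11: set y_11 = 1.
The clause (y_21') is unit, so y_21 = 0.
The clause (y_22) is unit, so y_22 = 1.
The clause (y_31') is unit, so y_31 = 0.
The clause (y_32) is unit, so y_32 = 1.
But (y_32') is also a unit clause — contradiction.
Undo y_11 and try y_11 = 0.
The clause (y_12) is unit, so y_12 = 1.
The clause (y_22') is unit, so y_22 = 0.
The clause (y_21) is unit, so y_21 = 1.
The clause (y_31') is unit, so y_31 = 0.
The clause (y_32) is unit, so y_32 = 1.
But (y_32') is also a unit clause — contradiction.
Either choice for y_11 ends in contradiction.

UNSATISFIABLE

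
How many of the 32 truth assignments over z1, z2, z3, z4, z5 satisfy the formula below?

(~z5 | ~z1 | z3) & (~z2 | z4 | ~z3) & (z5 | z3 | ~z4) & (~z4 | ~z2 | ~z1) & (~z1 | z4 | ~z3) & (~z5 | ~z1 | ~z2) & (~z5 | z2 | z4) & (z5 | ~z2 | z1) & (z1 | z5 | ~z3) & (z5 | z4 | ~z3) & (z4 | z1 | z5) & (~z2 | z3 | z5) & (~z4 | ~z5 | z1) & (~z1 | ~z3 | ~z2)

4

There are 2^5 = 32 truth assignments over (z1, z2, z3, z4, z5).
Split on z3. With z3 = 1, the clauses containing z3 are satisfied and ~z3 drops from the rest; 2 of the 2^4 = 16 assignments to the other variables satisfy what remains.
With z3 = 0, by the same count on the reduced clause set, 2 assignments work.
(One model: z1=F, z2=T, z3=F, z4=F, z5=T.)
Total: 2 + 2 = 4.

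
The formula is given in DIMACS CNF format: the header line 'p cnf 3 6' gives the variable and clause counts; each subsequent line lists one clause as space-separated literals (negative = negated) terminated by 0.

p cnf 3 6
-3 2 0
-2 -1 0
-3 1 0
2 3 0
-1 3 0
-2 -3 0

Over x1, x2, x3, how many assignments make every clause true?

1

There are 2^3 = 8 truth assignments over (x1, x2, x3).
Split on x3. With x3 = True, the clauses containing x3 are satisfied and ¬x3 drops from the rest; 0 of the 2^2 = 4 assignments to the other variables satisfy what remains.
With x3 = False, by the same count on the reduced clause set, 1 assignment works.
(One model: x1=F, x2=T, x3=F.)
Total: 0 + 1 = 1.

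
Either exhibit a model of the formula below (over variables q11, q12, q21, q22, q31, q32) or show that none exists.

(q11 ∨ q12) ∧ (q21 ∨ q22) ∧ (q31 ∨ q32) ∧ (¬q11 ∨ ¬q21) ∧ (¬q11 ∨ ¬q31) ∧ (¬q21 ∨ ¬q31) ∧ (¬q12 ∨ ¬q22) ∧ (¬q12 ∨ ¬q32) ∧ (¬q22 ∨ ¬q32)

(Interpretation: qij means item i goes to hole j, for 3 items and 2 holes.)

Try q11 = True.
The clause (¬q21) is unit, so q21 = False.
The clause (q22) is unit, so q22 = True.
The clause (¬q31) is unit, so q31 = False.
The clause (q32) is unit, so q32 = True.
That conflicts with the unit clause (¬q32).
So q11 must be the other value — set q11 = False.
The clause (q12) is unit, so q12 = True.
The clause (¬q22) is unit, so q22 = False.
The clause (q21) is unit, so q21 = True.
The clause (¬q31) is unit, so q31 = False.
The clause (q32) is unit, so q32 = True.
That conflicts with the unit clause (¬q32).
Neither q11 = True nor q11 = False works.

UNSATISFIABLE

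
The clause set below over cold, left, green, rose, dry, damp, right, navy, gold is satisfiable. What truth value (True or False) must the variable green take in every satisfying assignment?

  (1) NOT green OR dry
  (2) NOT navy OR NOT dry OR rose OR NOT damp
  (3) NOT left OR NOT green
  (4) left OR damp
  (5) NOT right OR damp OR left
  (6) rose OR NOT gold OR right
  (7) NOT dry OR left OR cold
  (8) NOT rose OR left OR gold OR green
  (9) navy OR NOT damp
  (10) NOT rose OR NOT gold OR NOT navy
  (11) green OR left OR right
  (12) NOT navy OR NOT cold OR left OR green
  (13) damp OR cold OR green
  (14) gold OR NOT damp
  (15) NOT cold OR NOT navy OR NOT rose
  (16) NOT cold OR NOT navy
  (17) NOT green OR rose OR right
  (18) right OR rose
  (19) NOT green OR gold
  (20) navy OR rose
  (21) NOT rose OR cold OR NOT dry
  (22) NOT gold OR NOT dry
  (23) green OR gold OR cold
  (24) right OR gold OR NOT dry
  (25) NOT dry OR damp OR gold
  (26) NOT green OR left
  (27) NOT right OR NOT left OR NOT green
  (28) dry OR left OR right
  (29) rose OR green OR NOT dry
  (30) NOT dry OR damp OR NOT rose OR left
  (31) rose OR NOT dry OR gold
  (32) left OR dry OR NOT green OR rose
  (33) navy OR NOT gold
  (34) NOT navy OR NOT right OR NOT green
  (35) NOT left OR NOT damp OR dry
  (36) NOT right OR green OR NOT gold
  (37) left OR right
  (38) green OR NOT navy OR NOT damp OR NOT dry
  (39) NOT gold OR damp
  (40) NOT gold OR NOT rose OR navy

Suppose green = true.
(dry) alone gives dry = true.
(NOT left) alone gives left = false.
But (left) is also a unit clause — contradiction.
So every satisfying assignment has green = False.

False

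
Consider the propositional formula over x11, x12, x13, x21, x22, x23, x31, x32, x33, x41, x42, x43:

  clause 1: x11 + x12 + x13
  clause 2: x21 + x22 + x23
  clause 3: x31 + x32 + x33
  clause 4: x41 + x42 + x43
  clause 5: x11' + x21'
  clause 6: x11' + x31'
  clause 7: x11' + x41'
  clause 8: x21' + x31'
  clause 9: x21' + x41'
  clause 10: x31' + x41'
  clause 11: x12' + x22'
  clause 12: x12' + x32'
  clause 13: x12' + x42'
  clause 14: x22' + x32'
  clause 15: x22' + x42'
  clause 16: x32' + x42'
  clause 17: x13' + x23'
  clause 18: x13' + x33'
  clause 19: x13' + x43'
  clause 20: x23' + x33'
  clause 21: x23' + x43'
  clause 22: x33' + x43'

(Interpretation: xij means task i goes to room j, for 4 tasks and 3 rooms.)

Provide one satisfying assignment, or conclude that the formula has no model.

UNSATISFIABLE

Try x11 = 0.
Try x12 = 1.
From the singleton clause (x22'), x22 = 0.
From the singleton clause (x32'), x32 = 0.
From the singleton clause (x42'), x42 = 0.
Try x21 = 1.
From the singleton clause (x31'), x31 = 0.
From the singleton clause (x33), x33 = 1.
From the singleton clause (x41'), x41 = 0.
From the singleton clause (x43), x43 = 1.
That conflicts with the unit clause (x43').
So x21 must be the other value — set x21 = 0.
From the singleton clause (x23), x23 = 1.
From the singleton clause (x13'), x13 = 0.
From the singleton clause (x33'), x33 = 0.
From the singleton clause (x31), x31 = 1.
From the singleton clause (x41'), x41 = 0.
From the singleton clause (x43), x43 = 1.
That conflicts with the unit clause (x43').
Both values of x21 lead to a conflict.
So x12 must be the other value — set x12 = 0.
From the singleton clause (x13), x13 = 1.
From the singleton clause (x23'), x23 = 0.
From the singleton clause (x33'), x33 = 0.
From the singleton clause (x43'), x43 = 0.
Try x21 = 1.
From the singleton clause (x31'), x31 = 0.
From the singleton clause (x32), x32 = 1.
From the singleton clause (x41'), x41 = 0.
From the singleton clause (x42), x42 = 1.
That conflicts with the unit clause (x42').
So x21 must be the other value — set x21 = 0.
From the singleton clause (x22), x22 = 1.
From the singleton clause (x32'), x32 = 0.
From the singleton clause (x31), x31 = 1.
From the singleton clause (x41'), x41 = 0.
From the singleton clause (x42), x42 = 1.
That conflicts with the unit clause (x42').
Both values of x21 lead to a conflict.
Both values of x12 lead to a conflict.
So x11 must be the other value — set x11 = 1.
From the singleton clause (x21'), x21 = 0.
From the singleton clause (x31'), x31 = 0.
From the singleton clause (x41'), x41 = 0.
Try x22 = 1.
From the singleton clause (x12'), x12 = 0.
From the singleton clause (x32'), x32 = 0.
From the singleton clause (x33), x33 = 1.
From the singleton clause (x42'), x42 = 0.
From the singleton clause (x43), x43 = 1.
That conflicts with the unit clause (x43').
So x22 must be the other value — set x22 = 0.
From the singleton clause (x23), x23 = 1.
From the singleton clause (x13'), x13 = 0.
From the singleton clause (x33'), x33 = 0.
From the singleton clause (x32), x32 = 1.
From the singleton clause (x12'), x12 = 0.
From the singleton clause (x42'), x42 = 0.
From the singleton clause (x43), x43 = 1.
That conflicts with the unit clause (x43').
Both values of x22 lead to a conflict.
Both values of x11 lead to a conflict.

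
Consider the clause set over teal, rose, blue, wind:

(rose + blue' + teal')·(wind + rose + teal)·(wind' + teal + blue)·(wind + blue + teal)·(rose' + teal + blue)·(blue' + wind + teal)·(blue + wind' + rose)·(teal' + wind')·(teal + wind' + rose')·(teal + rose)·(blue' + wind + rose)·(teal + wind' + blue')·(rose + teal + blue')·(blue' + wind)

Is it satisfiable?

Satisfiable

Case teal = 1:
Unit clause (wind') forces wind = 0.
Unit clause (blue') forces blue = 0.
All clauses hold; rose can take either value.
A satisfying assignment: teal=1,  rose=0,  blue=0,  wind=0.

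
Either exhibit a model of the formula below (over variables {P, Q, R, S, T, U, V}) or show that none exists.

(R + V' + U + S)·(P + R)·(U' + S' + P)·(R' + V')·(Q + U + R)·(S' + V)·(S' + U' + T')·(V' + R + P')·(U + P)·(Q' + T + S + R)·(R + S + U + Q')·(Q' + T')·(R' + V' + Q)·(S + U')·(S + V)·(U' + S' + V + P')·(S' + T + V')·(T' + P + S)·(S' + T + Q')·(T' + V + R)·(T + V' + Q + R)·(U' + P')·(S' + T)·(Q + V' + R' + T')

UNSATISFIABLE

Case P = 1:
From the singleton clause (U'), U = 0.
Case R = 0:
From the singleton clause (Q), Q = 1.
From the singleton clause (V'), V = 0.
From the singleton clause (S'), S = 0.
That conflicts with the unit clause (S).
Undo R and try R = 1.
From the singleton clause (V'), V = 0.
From the singleton clause (S'), S = 0.
That conflicts with the unit clause (S).
Both values of R lead to a conflict.
Undo P and try P = 0.
From the singleton clause (R), R = 1.
From the singleton clause (V'), V = 0.
From the singleton clause (S'), S = 0.
That conflicts with the unit clause (S).
Both values of P lead to a conflict.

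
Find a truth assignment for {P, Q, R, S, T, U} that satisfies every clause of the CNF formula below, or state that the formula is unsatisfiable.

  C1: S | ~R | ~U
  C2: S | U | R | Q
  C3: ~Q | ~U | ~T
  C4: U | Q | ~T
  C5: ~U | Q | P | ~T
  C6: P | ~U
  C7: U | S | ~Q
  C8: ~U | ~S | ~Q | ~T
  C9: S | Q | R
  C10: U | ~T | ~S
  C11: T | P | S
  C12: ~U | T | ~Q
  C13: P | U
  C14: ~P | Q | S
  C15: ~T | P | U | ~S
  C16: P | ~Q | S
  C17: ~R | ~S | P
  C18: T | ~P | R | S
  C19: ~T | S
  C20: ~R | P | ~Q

P=1, Q=0, R=0, S=1, T=0, U=0

Suppose P = 1.
Suppose Q = 0.
The clause (S) is unit, so S = 1.
Suppose U = 0.
The clause (~T) is unit, so T = 0.
No clause remains; R is free.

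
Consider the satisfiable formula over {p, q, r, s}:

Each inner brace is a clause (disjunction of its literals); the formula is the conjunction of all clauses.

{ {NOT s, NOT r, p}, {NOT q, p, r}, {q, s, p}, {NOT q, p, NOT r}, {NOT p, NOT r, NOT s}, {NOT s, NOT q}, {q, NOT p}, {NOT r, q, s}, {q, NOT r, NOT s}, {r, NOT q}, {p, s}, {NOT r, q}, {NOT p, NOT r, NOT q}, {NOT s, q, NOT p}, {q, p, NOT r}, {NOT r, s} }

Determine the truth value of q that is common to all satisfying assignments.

Suppose q = true.
(NOT s) alone gives s = false.
(r) alone gives r = true.
That conflicts with the unit clause (NOT r).
So every satisfying assignment has q = False.

False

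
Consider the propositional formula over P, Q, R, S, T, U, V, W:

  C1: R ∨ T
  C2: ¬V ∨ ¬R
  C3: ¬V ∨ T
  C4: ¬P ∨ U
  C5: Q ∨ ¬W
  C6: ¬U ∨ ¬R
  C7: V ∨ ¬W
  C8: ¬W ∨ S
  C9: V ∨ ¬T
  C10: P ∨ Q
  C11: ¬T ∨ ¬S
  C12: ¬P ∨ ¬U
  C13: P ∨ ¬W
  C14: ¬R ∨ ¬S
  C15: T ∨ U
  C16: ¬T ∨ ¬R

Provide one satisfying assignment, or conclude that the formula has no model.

P ↦ False; Q ↦ True; R ↦ False; S ↦ False; T ↦ True; U ↦ False; V ↦ True; W ↦ False

Case R = False:
(T) alone gives T = True.
(V) alone gives V = True.
(¬S) alone gives S = False.
(¬W) alone gives W = False.
Case P = False:
(Q) alone gives Q = True.
All clauses hold; U can take either value.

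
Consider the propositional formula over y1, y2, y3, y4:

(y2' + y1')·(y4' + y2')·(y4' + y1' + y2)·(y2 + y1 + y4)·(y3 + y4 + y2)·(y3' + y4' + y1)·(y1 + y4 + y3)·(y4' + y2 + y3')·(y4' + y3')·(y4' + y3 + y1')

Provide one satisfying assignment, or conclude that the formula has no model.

y1=1, y2=0, y3=1, y4=0

Branch on y2: set y2 = 0.
Branch on y4: set y4 = 0.
From the singleton clause (y1), y1 = 1.
From the singleton clause (y3), y3 = 1.
All clauses are satisfied.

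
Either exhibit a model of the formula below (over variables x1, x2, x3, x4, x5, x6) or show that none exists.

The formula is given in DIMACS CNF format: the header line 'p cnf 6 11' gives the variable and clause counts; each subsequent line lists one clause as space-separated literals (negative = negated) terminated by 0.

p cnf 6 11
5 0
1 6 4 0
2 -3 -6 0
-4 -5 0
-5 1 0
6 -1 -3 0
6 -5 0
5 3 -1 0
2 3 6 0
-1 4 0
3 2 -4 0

Unit clause (x5) forces x5 = True.
Unit clause (¬x4) forces x4 = False.
Unit clause (x1) forces x1 = True.
That conflicts with the unit clause (¬x1).

UNSATISFIABLE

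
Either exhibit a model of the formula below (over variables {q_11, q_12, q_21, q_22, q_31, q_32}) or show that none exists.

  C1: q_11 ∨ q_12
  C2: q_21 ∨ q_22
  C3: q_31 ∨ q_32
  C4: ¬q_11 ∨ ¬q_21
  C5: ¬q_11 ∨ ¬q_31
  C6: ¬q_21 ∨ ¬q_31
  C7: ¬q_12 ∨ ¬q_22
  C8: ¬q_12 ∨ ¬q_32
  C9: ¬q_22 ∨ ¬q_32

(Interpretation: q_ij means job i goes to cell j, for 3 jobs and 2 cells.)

UNSATISFIABLE

Try q_11 = True.
(¬q_21) alone gives q_21 = False.
(q_22) alone gives q_22 = True.
(¬q_31) alone gives q_31 = False.
(q_32) alone gives q_32 = True.
Now (¬q_32) is unsatisfied and unit — conflict.
Undo q_11 and try q_11 = False.
(q_12) alone gives q_12 = True.
(¬q_22) alone gives q_22 = False.
(q_21) alone gives q_21 = True.
(¬q_31) alone gives q_31 = False.
(q_32) alone gives q_32 = True.
Now (¬q_32) is unsatisfied and unit — conflict.
Neither q_11 = True nor q_11 = False works.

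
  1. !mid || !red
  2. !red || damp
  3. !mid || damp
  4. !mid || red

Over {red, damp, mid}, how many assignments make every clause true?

There are 2^3 = 8 truth assignments over (red, damp, mid).
Check each against the 4 clauses (columns in the order red, damp, mid):
  F F F  ✓ satisfies all
  F F T  ✗ fails (!mid || damp)
  F T F  ✓ satisfies all
  F T T  ✗ fails (!mid || red)
  T F F  ✗ fails (!red || damp)
  T F T  ✗ fails (!mid || !red)
  T T F  ✓ satisfies all
  T T T  ✗ fails (!mid || !red)
3 of the 8 rows are models.

3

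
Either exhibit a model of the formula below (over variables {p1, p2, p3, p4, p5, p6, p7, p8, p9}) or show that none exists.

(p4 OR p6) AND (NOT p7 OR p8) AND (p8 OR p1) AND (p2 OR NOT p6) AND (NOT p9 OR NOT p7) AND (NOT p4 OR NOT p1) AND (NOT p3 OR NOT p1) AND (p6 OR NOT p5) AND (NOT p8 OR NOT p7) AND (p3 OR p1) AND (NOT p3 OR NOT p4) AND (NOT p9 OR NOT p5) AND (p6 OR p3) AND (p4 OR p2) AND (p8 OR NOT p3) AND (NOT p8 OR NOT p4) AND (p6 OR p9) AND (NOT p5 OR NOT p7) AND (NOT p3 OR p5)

Case p4 = false:
(p6) alone gives p6 = true.
(p2) alone gives p2 = true.
Case p7 = false:
Case p8 = false:
(p1) alone gives p1 = true.
(NOT p3) alone gives p3 = false.
Case p9 = false:
Every clause is now satisfied; p5 is unconstrained.

p1: true; p2: true; p3: false; p4: false; p5: false; p6: true; p7: false; p8: false; p9: false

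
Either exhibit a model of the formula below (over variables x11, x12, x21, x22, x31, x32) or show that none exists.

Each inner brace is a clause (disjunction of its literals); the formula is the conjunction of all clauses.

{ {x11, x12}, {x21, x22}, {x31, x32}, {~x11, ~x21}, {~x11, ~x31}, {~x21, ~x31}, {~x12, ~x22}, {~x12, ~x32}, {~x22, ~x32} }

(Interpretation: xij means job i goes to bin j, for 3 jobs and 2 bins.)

Branch on x11: set x11 = 1.
From the singleton clause (~x21), x21 = 0.
From the singleton clause (x22), x22 = 1.
From the singleton clause (~x31), x31 = 0.
From the singleton clause (x32), x32 = 1.
That conflicts with the unit clause (~x32).
That branch fails; take x11 = 0 instead.
From the singleton clause (x12), x12 = 1.
From the singleton clause (~x22), x22 = 0.
From the singleton clause (x21), x21 = 1.
From the singleton clause (~x31), x31 = 0.
From the singleton clause (x32), x32 = 1.
That conflicts with the unit clause (~x32).
Both values of x11 lead to a conflict.

UNSATISFIABLE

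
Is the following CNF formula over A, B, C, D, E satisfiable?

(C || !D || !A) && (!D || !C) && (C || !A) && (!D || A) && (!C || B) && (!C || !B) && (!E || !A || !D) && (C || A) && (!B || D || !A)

No

Suppose D = false.
Suppose C = true.
Unit clause (B) forces B = true.
Now (!B) is unsatisfied and unit — conflict.
That branch fails; take C = false instead.
Unit clause (!A) forces A = false.
Now (A) is unsatisfied and unit — conflict.
Neither C = true nor C = false works.
That branch fails; take D = true instead.
Unit clause (!C) forces C = false.
Unit clause (!A) forces A = false.
Now (A) is unsatisfied and unit — conflict.
Neither D = true nor D = false works.
No assignment satisfies every clause.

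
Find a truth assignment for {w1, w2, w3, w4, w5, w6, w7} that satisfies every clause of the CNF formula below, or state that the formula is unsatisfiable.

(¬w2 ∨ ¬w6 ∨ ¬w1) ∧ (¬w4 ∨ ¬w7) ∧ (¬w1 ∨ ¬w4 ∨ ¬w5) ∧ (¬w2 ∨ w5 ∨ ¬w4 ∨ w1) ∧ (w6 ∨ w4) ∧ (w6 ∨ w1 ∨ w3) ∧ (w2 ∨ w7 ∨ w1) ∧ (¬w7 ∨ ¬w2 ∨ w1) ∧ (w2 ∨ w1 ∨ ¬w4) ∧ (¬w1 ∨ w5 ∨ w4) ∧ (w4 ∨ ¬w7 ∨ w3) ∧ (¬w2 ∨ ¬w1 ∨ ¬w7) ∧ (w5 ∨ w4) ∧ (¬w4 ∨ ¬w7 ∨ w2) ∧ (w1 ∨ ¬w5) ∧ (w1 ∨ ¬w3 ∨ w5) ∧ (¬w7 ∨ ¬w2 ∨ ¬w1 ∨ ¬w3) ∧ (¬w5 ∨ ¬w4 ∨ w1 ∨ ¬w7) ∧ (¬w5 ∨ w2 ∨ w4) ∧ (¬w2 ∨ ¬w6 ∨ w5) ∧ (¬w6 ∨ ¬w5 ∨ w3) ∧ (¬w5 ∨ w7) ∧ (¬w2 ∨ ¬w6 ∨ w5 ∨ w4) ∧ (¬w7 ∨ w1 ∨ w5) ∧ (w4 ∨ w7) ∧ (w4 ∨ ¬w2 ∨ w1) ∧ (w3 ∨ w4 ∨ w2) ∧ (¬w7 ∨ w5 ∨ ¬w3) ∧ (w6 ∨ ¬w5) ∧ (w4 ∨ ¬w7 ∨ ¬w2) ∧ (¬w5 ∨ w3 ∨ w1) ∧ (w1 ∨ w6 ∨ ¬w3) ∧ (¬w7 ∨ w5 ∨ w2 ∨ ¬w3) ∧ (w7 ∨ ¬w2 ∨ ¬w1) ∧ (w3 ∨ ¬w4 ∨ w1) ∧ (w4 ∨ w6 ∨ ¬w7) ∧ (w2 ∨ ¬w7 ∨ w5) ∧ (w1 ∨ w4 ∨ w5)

w1=True; w2=False; w3=True; w4=True; w5=False; w6=False; w7=False

Branch on w4: set w4 = True.
From the singleton clause (¬w7), w7 = False.
From the singleton clause (¬w5), w5 = False.
Branch on w2: set w2 = False.
From the singleton clause (w1), w1 = True.
No clause remains; w3, w6 are free.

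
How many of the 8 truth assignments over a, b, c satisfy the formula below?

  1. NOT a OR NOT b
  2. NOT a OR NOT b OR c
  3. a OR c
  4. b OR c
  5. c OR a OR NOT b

3

There are 2^3 = 8 truth assignments over (a, b, c).
Check each against the 5 clauses (columns in the order a, b, c):
  F F F  ✗ fails (a OR c)
  F F T  ✓ satisfies all
  F T F  ✗ fails (a OR c)
  F T T  ✓ satisfies all
  T F F  ✗ fails (b OR c)
  T F T  ✓ satisfies all
  T T F  ✗ fails (NOT a OR NOT b)
  T T T  ✗ fails (NOT a OR NOT b)
3 of the 8 rows are models.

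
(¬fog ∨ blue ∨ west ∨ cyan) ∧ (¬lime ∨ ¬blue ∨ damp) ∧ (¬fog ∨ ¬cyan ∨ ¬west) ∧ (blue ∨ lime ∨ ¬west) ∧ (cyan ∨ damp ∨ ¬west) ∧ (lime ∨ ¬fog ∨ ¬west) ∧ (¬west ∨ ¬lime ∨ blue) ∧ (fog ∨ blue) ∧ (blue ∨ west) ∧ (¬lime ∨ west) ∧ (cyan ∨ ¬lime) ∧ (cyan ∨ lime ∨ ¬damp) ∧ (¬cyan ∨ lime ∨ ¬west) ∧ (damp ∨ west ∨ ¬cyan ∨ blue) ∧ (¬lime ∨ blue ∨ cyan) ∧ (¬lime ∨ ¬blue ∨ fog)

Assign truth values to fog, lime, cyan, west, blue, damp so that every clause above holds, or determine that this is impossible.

fog: False,  lime: False,  cyan: True,  west: False,  blue: True,  damp: False

Try fog = False.
From the singleton clause (blue), blue = True.
From the singleton clause (¬lime), lime = False.
Try cyan = True.
From the singleton clause (¬west), west = False.
No clause remains; damp is free.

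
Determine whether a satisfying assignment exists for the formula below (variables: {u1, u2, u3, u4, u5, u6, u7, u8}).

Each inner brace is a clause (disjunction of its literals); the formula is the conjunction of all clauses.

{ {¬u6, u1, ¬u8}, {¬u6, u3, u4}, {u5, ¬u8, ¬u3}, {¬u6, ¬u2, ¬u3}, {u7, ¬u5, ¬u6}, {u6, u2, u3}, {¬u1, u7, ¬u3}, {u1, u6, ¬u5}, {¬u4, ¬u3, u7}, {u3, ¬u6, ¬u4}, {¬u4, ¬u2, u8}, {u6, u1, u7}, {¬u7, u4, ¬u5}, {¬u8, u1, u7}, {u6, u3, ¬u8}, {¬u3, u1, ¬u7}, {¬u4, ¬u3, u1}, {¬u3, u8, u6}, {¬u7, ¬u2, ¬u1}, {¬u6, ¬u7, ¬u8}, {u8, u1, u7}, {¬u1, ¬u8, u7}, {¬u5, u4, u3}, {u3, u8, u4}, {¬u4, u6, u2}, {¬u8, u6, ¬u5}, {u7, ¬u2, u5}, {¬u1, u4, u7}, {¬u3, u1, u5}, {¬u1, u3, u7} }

Suppose u6 = True.
Suppose u1 = True.
Suppose u3 = True.
From the singleton clause (¬u2), u2 = False.
From the singleton clause (u7), u7 = True.
From the singleton clause (¬u8), u8 = False.
Suppose u4 = True.
No clause remains; u5 is free.
A satisfying assignment: u1=True; u2=False; u3=True; u4=True; u5=False; u6=True; u7=True; u8=False.

Yes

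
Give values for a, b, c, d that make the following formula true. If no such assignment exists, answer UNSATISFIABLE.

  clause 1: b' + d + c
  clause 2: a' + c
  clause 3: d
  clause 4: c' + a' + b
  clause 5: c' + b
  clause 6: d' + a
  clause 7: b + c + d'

a=1; b=1; c=1; d=1

(d) alone gives d = 1.
(a) alone gives a = 1.
(c) alone gives c = 1.
(b) alone gives b = 1.
Every clause now holds.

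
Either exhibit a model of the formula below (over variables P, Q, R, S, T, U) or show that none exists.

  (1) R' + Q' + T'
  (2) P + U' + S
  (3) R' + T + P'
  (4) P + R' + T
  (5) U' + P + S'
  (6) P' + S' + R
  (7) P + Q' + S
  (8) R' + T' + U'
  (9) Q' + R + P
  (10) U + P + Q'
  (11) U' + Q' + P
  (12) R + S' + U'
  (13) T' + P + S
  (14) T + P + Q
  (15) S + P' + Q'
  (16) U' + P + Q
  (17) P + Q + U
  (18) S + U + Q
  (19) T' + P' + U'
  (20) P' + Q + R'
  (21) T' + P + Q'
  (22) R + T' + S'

P: 1; Q: 0; R: 0; S: 0; T: 0; U: 1

Suppose R = 0.
Suppose P = 1.
(S') alone gives S = 0.
(Q') alone gives Q = 0.
(U) alone gives U = 1.
(T') alone gives T = 0.
Every clause now holds.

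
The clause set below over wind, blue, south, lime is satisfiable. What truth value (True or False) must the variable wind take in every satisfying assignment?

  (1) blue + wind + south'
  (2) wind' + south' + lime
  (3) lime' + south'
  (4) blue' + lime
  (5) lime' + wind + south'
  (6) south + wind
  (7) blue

True

Suppose wind = 0.
(south) alone gives south = 1.
(blue) alone gives blue = 1.
(lime') alone gives lime = 0.
That conflicts with the unit clause (lime).
So every satisfying assignment has wind = True.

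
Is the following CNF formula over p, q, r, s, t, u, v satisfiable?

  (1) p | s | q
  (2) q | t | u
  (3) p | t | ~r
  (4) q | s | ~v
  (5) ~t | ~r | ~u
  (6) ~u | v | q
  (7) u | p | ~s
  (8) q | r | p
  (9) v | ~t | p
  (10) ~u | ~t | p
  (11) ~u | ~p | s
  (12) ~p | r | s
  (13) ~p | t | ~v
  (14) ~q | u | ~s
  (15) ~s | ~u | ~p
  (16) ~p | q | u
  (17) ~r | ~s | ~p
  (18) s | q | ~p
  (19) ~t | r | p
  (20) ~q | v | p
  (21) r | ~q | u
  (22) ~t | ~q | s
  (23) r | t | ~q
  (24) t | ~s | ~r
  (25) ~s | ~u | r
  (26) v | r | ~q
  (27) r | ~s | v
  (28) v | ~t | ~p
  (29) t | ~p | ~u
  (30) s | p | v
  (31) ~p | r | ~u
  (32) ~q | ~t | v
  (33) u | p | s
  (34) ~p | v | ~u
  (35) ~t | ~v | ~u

Case p = 1:
Case u = 0:
Unit clause (q) forces q = 1.
Unit clause (~s) forces s = 0.
Unit clause (r) forces r = 1.
Unit clause (~t) forces t = 0.
Unit clause (~v) forces v = 0.
This assignment satisfies each clause.
A satisfying assignment: p: 1,  q: 1,  r: 1,  s: 0,  t: 0,  u: 0,  v: 0.

Yes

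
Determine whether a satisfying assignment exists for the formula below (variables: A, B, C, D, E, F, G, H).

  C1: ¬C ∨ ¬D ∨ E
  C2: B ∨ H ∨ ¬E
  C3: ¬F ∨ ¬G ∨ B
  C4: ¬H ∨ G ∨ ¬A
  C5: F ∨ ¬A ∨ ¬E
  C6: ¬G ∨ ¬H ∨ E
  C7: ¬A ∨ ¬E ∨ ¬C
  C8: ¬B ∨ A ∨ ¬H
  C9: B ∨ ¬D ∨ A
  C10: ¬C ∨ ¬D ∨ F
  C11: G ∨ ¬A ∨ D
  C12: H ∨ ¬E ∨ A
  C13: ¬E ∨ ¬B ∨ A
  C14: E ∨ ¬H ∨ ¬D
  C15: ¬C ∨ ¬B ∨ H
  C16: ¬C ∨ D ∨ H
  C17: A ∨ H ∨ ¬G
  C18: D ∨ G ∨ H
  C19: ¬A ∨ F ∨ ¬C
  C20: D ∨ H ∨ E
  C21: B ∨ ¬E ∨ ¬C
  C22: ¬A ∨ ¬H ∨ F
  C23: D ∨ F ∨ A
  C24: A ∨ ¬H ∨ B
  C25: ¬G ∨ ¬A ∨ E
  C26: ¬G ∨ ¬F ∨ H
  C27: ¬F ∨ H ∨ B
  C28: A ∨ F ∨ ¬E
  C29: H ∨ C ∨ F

Yes, satisfiable

Suppose C = False.
Suppose H = False.
Unit clause (F) forces F = True.
Unit clause (¬G) forces G = False.
Unit clause (D) forces D = True.
Unit clause (B) forces B = True.
Suppose E = False.
No clause remains; A is free.
A satisfying assignment: A=True,  B=True,  C=False,  D=True,  E=False,  F=True,  G=False,  H=False.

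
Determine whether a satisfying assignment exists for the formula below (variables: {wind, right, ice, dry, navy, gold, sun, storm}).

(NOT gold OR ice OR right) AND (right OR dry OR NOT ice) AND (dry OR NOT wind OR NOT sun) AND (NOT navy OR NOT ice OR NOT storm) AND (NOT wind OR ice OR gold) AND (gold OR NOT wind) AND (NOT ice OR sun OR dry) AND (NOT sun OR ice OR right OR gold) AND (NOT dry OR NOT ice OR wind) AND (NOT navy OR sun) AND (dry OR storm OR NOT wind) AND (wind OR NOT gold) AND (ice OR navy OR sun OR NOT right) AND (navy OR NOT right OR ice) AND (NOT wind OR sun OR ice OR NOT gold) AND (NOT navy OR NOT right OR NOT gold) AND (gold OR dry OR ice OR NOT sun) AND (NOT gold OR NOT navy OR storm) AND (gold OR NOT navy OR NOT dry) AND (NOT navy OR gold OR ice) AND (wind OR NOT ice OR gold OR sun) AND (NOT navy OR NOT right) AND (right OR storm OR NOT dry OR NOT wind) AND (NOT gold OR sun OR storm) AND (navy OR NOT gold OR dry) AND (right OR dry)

Suppose gold = false.
From the singleton clause (NOT wind), wind = false.
Suppose dry = false.
From the singleton clause (right), right = true.
From the singleton clause (NOT navy), navy = false.
From the singleton clause (ice), ice = true.
From the singleton clause (sun), sun = true.
All clauses hold; storm can take either value.
A satisfying assignment: wind=false, right=true, ice=true, dry=false, navy=false, gold=false, sun=true, storm=false.

Satisfiable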